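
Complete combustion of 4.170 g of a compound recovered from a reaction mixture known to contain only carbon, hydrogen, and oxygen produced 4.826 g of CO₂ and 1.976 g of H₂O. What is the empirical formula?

mol C = 4.826 g CO₂ ÷ 44.009 g/mol = 0.10966 mol
mol H = 2 × 1.976 g H₂O ÷ 18.015 g/mol = 0.21937 mol
mass O = 4.170 − (1.3171 + 0.22113) = 2.6318 g → mol O = 2.6318 ÷ 15.999 = 0.16449 mol
Divide by the smallest (0.10966 mol): C 1.000, H 2.000, O 1.500
Multiplying each by 2 gives whole numbers: C 2.00, H 4.00, O 3.00

C2H4O3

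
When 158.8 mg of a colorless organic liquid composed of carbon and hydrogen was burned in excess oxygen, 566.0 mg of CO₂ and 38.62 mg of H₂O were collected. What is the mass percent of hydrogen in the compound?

mol C = 0.5660 g CO₂ ÷ 44.009 g/mol = 0.012861 mol
mol H = 2 × 0.03862 g H₂O ÷ 18.015 g/mol = 0.0042875 mol
mass % H = 0.0043218 g ÷ 0.1588 g × 100%

2.72%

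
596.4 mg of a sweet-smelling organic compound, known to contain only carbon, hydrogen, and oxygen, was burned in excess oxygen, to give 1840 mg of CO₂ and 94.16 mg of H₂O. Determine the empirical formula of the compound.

C8H2O

mol C = 1.840 g CO₂ ÷ 44.009 g/mol = 0.041810 mol
mol H = 2 × 0.09416 g H₂O ÷ 18.015 g/mol = 0.010454 mol
mass O = 0.5964 − (0.50218 + 0.010537) = 0.083687 g → mol O = 0.083687 ÷ 15.999 = 0.0052308 mol
Divide by the smallest (0.0052308 mol): C 7.993, H 1.998, O 1.000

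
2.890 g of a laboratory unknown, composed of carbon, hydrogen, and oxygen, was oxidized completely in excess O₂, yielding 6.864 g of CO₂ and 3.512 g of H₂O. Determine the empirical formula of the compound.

mol C = 6.864 g CO₂ ÷ 44.009 g/mol = 0.15597 mol
mol H = 2 × 3.512 g H₂O ÷ 18.015 g/mol = 0.38990 mol
mass O = 2.890 − (1.8733 + 0.39302) = 0.62365 g → mol O = 0.62365 ÷ 15.999 = 0.038981 mol
Divide by the smallest (0.038981 mol): C 4.001, H 10.002, O 1.000

C4H10O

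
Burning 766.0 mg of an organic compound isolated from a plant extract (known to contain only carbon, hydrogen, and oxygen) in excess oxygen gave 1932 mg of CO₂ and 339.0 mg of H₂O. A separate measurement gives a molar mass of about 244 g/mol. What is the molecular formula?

mol C = 1.932 g CO₂ ÷ 44.009 g/mol = 0.043900 mol
mol H = 2 × 0.3390 g H₂O ÷ 18.015 g/mol = 0.037635 mol
mass O = 0.7660 − (0.52728 + 0.037936) = 0.20078 g → mol O = 0.20078 ÷ 15.999 = 0.012549 mol
Divide by the smallest (0.012549 mol): C 3.498, H 2.999, O 1.000
Multiplying each by 2 gives whole numbers: C 7.00, H 6.00, O 2.00
Empirical formula: C7H6O2
Empirical-formula mass = 122.12 g/mol; 244 ÷ 122.12 ≈ 2, so the molecular formula is C14H12O4.

C14H12O4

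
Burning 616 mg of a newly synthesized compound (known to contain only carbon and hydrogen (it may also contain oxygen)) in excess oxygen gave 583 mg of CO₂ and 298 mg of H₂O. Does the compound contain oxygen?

yes

mol C = 0.583 g CO₂ ÷ 44.009 g/mol = 0.01325 mol
mol H = 2 × 0.298 g H₂O ÷ 18.015 g/mol = 0.03308 mol
C and H account for only 0.1925 g of the 0.616 g sample; the remaining 0.4235 g must be oxygen.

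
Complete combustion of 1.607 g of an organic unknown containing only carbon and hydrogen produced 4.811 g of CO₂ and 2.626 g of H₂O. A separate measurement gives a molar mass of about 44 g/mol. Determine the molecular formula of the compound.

C3H8

mol C = 4.811 g CO₂ ÷ 44.009 g/mol = 0.10932 mol
mol H = 2 × 2.626 g H₂O ÷ 18.015 g/mol = 0.29153 mol
Divide by the smallest (0.10932 mol): C 1.000, H 2.667
Multiplying each by 3 gives whole numbers: C 3.00, H 8.00
Empirical formula: C3H8
Empirical-formula mass = 44.10 g/mol; 44 ÷ 44.10 ≈ 1, so the molecular formula is C3H8.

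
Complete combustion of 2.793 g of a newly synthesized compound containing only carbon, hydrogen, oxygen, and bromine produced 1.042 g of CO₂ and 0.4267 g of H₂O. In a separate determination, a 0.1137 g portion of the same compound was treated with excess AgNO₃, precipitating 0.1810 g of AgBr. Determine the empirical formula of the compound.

mol C = 1.042 g CO₂ ÷ 44.009 g/mol = 0.023677 mol
mol H = 2 × 0.4267 g H₂O ÷ 18.015 g/mol = 0.047372 mol
From the AgBr data: mol Br per gram of compound = (0.1810 ÷ 187.772) ÷ 0.1137 = 0.0084779 mol/g, so in the 2.793 g combustion sample mol Br = 0.023679 mol
mass O = 2.793 − (0.28438 + 0.047751 + 1.8920) = 0.56884 g → mol O = 0.56884 ÷ 15.999 = 0.035555 mol
Divide by the smallest (0.023677 mol): C 1.000, H 2.001, Br 1.000, O 1.502
Multiplying each by 2 gives whole numbers: C 2.00, H 4.00, Br 2.00, O 3.00

C2H4Br2O3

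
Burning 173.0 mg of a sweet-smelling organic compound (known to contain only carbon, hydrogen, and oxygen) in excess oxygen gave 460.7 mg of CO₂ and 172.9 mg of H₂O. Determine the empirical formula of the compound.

C6H11O

mol C = 0.4607 g CO₂ ÷ 44.009 g/mol = 0.010468 mol
mol H = 2 × 0.1729 g H₂O ÷ 18.015 g/mol = 0.019195 mol
mass O = 0.1730 − (0.12573 + 0.019349) = 0.027916 g → mol O = 0.027916 ÷ 15.999 = 0.0017449 mol
Divide by the smallest (0.0017449 mol): C 5.999, H 11.001, O 1.000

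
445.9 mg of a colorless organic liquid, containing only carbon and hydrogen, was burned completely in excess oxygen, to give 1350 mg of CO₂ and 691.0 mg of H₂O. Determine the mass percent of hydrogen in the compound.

mol C = 1.350 g CO₂ ÷ 44.009 g/mol = 0.030676 mol
mol H = 2 × 0.6910 g H₂O ÷ 18.015 g/mol = 0.076714 mol
mass % H = 0.077328 g ÷ 0.4459 g × 100%

17.34%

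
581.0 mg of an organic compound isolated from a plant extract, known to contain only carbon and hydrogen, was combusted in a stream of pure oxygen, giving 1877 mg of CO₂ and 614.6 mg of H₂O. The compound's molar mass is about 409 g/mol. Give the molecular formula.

C30H48

mol C = 1.877 g CO₂ ÷ 44.009 g/mol = 0.042650 mol
mol H = 2 × 0.6146 g H₂O ÷ 18.015 g/mol = 0.068232 mol
Divide by the smallest (0.042650 mol): C 1.000, H 1.600
Multiplying each by 5 gives whole numbers: C 5.00, H 8.00
Empirical formula: C5H8
Empirical-formula mass = 68.12 g/mol; 409 ÷ 68.12 ≈ 6, so the molecular formula is C30H48.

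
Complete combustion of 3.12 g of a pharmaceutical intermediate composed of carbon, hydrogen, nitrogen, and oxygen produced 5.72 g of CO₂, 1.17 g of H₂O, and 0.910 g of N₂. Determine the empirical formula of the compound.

mol C = 5.72 g CO₂ ÷ 44.009 g/mol = 0.1300 mol
mol H = 2 × 1.17 g H₂O ÷ 18.015 g/mol = 0.1299 mol
mol N = 2 × 0.910 g N₂ ÷ 28.014 g/mol = 0.06497 mol
mass O = 3.12 − (1.561 + 0.1309 + 0.9100) = 0.5180 g → mol O = 0.5180 ÷ 15.999 = 0.03237 mol
Divide by the smallest (0.03237 mol): C 4.015, H 4.012, N 2.007, O 1.000

C4H4N2O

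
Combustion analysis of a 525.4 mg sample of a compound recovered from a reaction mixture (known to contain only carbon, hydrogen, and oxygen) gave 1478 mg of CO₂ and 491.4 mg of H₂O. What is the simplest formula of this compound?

C8H13O

mol C = 1.478 g CO₂ ÷ 44.009 g/mol = 0.033584 mol
mol H = 2 × 0.4914 g H₂O ÷ 18.015 g/mol = 0.054555 mol
mass O = 0.5254 − (0.40338 + 0.054991) = 0.067031 g → mol O = 0.067031 ÷ 15.999 = 0.0041897 mol
Divide by the smallest (0.0041897 mol): C 8.016, H 13.021, O 1.000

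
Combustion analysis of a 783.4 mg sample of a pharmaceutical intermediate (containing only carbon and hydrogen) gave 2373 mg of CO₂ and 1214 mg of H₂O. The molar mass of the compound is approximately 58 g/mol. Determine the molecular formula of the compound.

C4H10

mol C = 2.373 g CO₂ ÷ 44.009 g/mol = 0.053921 mol
mol H = 2 × 1.214 g H₂O ÷ 18.015 g/mol = 0.13478 mol
Divide by the smallest (0.053921 mol): C 1.000, H 2.500
Multiplying each by 2 gives whole numbers: C 2.00, H 5.00
Empirical formula: C2H5
Empirical-formula mass = 29.06 g/mol; 58 ÷ 29.06 ≈ 2, so the molecular formula is C4H10.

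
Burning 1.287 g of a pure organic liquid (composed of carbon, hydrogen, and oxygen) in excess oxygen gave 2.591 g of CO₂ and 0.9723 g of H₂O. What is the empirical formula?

C6H11O3

mol C = 2.591 g CO₂ ÷ 44.009 g/mol = 0.058874 mol
mol H = 2 × 0.9723 g H₂O ÷ 18.015 g/mol = 0.10794 mol
mass O = 1.287 − (0.70714 + 0.10881) = 0.47105 g → mol O = 0.47105 ÷ 15.999 = 0.029443 mol
Divide by the smallest (0.029443 mol): C 2.000, H 3.666, O 1.000
Multiplying each by 3 gives whole numbers: C 6.00, H 11.00, O 3.00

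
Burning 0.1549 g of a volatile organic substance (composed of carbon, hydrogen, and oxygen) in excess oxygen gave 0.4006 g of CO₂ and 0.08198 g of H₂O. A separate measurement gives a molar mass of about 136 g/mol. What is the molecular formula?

C8H8O2

mol C = 0.4006 g CO₂ ÷ 44.009 g/mol = 0.0091027 mol
mol H = 2 × 0.08198 g H₂O ÷ 18.015 g/mol = 0.0091013 mol
mass O = 0.1549 − (0.10933 + 0.0091741) = 0.036394 g → mol O = 0.036394 ÷ 15.999 = 0.0022747 mol
Divide by the smallest (0.0022747 mol): C 4.002, H 4.001, O 1.000
Empirical formula: C4H4O
Empirical-formula mass = 68.08 g/mol; 136 ÷ 68.08 ≈ 2, so the molecular formula is C8H8O2.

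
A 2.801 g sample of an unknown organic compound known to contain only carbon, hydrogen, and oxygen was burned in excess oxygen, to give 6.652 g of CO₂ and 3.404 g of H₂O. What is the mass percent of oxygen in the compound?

21.59%

mol C = 6.652 g CO₂ ÷ 44.009 g/mol = 0.15115 mol
mol H = 2 × 3.404 g H₂O ÷ 18.015 g/mol = 0.37791 mol
mass O = 2.801 − (1.8155 + 0.38093) = 0.60460 g → mol O = 0.60460 ÷ 15.999 = 0.037790 mol
mass % O = 0.60460 g ÷ 2.801 g × 100%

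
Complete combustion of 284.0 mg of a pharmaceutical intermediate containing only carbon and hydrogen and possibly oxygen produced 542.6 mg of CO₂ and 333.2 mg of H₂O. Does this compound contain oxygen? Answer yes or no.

mol C = 0.5426 g CO₂ ÷ 44.009 g/mol = 0.012329 mol
mol H = 2 × 0.3332 g H₂O ÷ 18.015 g/mol = 0.036991 mol
C and H account for only 0.18537 g of the 0.2840 g sample; the remaining 0.098625 g must be oxygen.

yes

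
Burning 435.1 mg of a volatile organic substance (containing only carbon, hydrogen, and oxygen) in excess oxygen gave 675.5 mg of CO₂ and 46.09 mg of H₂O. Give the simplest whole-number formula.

C3HO3

mol C = 0.6755 g CO₂ ÷ 44.009 g/mol = 0.015349 mol
mol H = 2 × 0.04609 g H₂O ÷ 18.015 g/mol = 0.0051168 mol
mass O = 0.4351 − (0.18436 + 0.0051578) = 0.24558 g → mol O = 0.24558 ÷ 15.999 = 0.015350 mol
Divide by the smallest (0.0051168 mol): C 3.000, H 1.000, O 3.000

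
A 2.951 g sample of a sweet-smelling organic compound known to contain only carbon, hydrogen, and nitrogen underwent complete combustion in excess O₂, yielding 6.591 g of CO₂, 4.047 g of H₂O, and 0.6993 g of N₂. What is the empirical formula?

mol C = 6.591 g CO₂ ÷ 44.009 g/mol = 0.14976 mol
mol H = 2 × 4.047 g H₂O ÷ 18.015 g/mol = 0.44929 mol
mol N = 2 × 0.6993 g N₂ ÷ 28.014 g/mol = 0.049925 mol
Divide by the smallest (0.049925 mol): C 3.000, H 8.999, N 1.000

C3H9N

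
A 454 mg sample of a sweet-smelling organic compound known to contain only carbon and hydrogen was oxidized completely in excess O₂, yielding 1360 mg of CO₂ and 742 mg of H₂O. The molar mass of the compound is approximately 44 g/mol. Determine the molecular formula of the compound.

C3H8

mol C = 1.36 g CO₂ ÷ 44.009 g/mol = 0.03090 mol
mol H = 2 × 0.742 g H₂O ÷ 18.015 g/mol = 0.08238 mol
Divide by the smallest (0.03090 mol): C 1.000, H 2.666
Multiplying each by 3 gives whole numbers: C 3.00, H 8.00
Empirical formula: C3H8
Empirical-formula mass = 44.10 g/mol; 44 ÷ 44.10 ≈ 1, so the molecular formula is C3H8.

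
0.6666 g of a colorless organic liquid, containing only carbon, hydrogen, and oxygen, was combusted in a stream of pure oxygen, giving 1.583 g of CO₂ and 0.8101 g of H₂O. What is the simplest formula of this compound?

C4H10O

mol C = 1.583 g CO₂ ÷ 44.009 g/mol = 0.035970 mol
mol H = 2 × 0.8101 g H₂O ÷ 18.015 g/mol = 0.089936 mol
mass O = 0.6666 − (0.43203 + 0.090656) = 0.14391 g → mol O = 0.14391 ÷ 15.999 = 0.0089949 mol
Divide by the smallest (0.0089949 mol): C 3.999, H 9.999, O 1.000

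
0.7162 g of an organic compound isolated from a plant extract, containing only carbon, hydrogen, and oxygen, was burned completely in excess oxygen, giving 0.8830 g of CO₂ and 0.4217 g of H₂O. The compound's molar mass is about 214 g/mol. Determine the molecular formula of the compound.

C6H14O8

mol C = 0.8830 g CO₂ ÷ 44.009 g/mol = 0.020064 mol
mol H = 2 × 0.4217 g H₂O ÷ 18.015 g/mol = 0.046817 mol
mass O = 0.7162 − (0.24099 + 0.047191) = 0.42802 g → mol O = 0.42802 ÷ 15.999 = 0.026753 mol
Divide by the smallest (0.020064 mol): C 1.000, H 2.333, O 1.333
Multiplying each by 3 gives whole numbers: C 3.00, H 7.00, O 4.00
Empirical formula: C3H7O4
Empirical-formula mass = 107.09 g/mol; 214 ÷ 107.09 ≈ 2, so the molecular formula is C6H14O8.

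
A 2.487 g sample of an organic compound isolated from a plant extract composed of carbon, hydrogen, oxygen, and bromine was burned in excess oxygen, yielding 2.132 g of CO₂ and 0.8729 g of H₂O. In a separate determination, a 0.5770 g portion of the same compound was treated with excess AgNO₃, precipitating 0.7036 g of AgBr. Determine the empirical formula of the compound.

C3H6BrO2

mol C = 2.132 g CO₂ ÷ 44.009 g/mol = 0.048445 mol
mol H = 2 × 0.8729 g H₂O ÷ 18.015 g/mol = 0.096908 mol
From the AgBr data: mol Br per gram of compound = (0.7036 ÷ 187.772) ÷ 0.5770 = 0.0064941 mol/g, so in the 2.487 g combustion sample mol Br = 0.016151 mol
mass O = 2.487 − (0.58187 + 0.097683 + 1.2905) = 0.51693 g → mol O = 0.51693 ÷ 15.999 = 0.032310 mol
Divide by the smallest (0.016151 mol): C 3.000, H 6.000, Br 1.000, O 2.001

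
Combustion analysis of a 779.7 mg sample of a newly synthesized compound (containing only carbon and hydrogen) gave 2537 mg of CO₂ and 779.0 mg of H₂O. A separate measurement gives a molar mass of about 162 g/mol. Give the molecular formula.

C12H18

mol C = 2.537 g CO₂ ÷ 44.009 g/mol = 0.057647 mol
mol H = 2 × 0.7790 g H₂O ÷ 18.015 g/mol = 0.086483 mol
Divide by the smallest (0.057647 mol): C 1.000, H 1.500
Multiplying each by 2 gives whole numbers: C 2.00, H 3.00
Empirical formula: C2H3
Empirical-formula mass = 27.05 g/mol; 162 ÷ 27.05 ≈ 6, so the molecular formula is C12H18.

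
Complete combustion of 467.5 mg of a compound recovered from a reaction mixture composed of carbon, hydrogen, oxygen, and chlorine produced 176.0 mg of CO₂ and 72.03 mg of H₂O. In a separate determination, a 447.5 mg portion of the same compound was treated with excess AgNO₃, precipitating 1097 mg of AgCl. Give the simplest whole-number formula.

CH2Cl2O2

mol C = 0.1760 g CO₂ ÷ 44.009 g/mol = 0.0039992 mol
mol H = 2 × 0.07203 g H₂O ÷ 18.015 g/mol = 0.0079967 mol
From the AgCl data: mol Cl per gram of compound = (1.097 ÷ 143.318) ÷ 0.4475 = 0.017105 mol/g, so in the 0.4675 g combustion sample mol Cl = 0.0079964 mol
mass O = 0.4675 − (0.048034 + 0.0080606 + 0.28347) = 0.12793 g → mol O = 0.12793 ÷ 15.999 = 0.0079963 mol
Divide by the smallest (0.0039992 mol): C 1.000, H 2.000, Cl 2.000, O 1.999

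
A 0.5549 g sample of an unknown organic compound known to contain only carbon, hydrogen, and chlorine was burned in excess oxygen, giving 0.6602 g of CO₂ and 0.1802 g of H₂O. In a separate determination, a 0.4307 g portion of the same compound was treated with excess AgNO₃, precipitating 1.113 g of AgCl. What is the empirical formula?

mol C = 0.6602 g CO₂ ÷ 44.009 g/mol = 0.015001 mol
mol H = 2 × 0.1802 g H₂O ÷ 18.015 g/mol = 0.020006 mol
From the AgCl data: mol Cl per gram of compound = (1.113 ÷ 143.318) ÷ 0.4307 = 0.018031 mol/g, so in the 0.5549 g combustion sample mol Cl = 0.010005 mol
Divide by the smallest (0.010005 mol): C 1.499, H 1.999, Cl 1.000
Multiplying each by 2 gives whole numbers: C 3.00, H 4.00, Cl 2.00

C3H4Cl2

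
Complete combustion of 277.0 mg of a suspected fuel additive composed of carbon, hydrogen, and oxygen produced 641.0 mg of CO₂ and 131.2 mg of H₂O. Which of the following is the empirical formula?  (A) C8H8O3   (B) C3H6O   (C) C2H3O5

mol C = 0.6410 g CO₂ ÷ 44.009 g/mol = 0.014565 mol
mol H = 2 × 0.1312 g H₂O ÷ 18.015 g/mol = 0.014566 mol
mass O = 0.2770 − (0.17494 + 0.014682) = 0.087375 g → mol O = 0.087375 ÷ 15.999 = 0.0054613 mol
Divide by the smallest (0.0054613 mol): C 2.667, H 2.667, O 1.000
Multiplying each by 3 gives whole numbers: C 8.00, H 8.00, O 3.00

(A) C8H8O3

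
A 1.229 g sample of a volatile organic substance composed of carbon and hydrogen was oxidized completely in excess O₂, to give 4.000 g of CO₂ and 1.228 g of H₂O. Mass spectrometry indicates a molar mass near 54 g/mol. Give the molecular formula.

mol C = 4.000 g CO₂ ÷ 44.009 g/mol = 0.090890 mol
mol H = 2 × 1.228 g H₂O ÷ 18.015 g/mol = 0.13633 mol
Divide by the smallest (0.090890 mol): C 1.000, H 1.500
Multiplying each by 2 gives whole numbers: C 2.00, H 3.00
Empirical formula: C2H3
Empirical-formula mass = 27.05 g/mol; 54 ÷ 27.05 ≈ 2, so the molecular formula is C4H6.

C4H6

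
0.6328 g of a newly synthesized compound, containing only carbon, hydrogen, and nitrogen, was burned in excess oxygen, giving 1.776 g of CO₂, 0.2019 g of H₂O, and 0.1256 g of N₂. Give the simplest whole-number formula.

mol C = 1.776 g CO₂ ÷ 44.009 g/mol = 0.040355 mol
mol H = 2 × 0.2019 g H₂O ÷ 18.015 g/mol = 0.022415 mol
mol N = 2 × 0.1256 g N₂ ÷ 28.014 g/mol = 0.0089669 mol
Divide by the smallest (0.0089669 mol): C 4.500, H 2.500, N 1.000
Multiplying each by 2 gives whole numbers: C 9.00, H 5.00, N 2.00

C9H5N2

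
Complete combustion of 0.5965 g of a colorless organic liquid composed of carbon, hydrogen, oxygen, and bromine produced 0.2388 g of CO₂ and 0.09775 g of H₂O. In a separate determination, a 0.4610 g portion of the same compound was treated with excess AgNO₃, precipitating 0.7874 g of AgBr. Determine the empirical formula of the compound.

mol C = 0.2388 g CO₂ ÷ 44.009 g/mol = 0.0054262 mol
mol H = 2 × 0.09775 g H₂O ÷ 18.015 g/mol = 0.010852 mol
From the AgBr data: mol Br per gram of compound = (0.7874 ÷ 187.772) ÷ 0.4610 = 0.0090963 mol/g, so in the 0.5965 g combustion sample mol Br = 0.0054259 mol
mass O = 0.5965 − (0.065174 + 0.010939 + 0.43355) = 0.086834 g → mol O = 0.086834 ÷ 15.999 = 0.0054275 mol
Divide by the smallest (0.0054259 mol): C 1.000, H 2.000, Br 1.000, O 1.000

CH2BrO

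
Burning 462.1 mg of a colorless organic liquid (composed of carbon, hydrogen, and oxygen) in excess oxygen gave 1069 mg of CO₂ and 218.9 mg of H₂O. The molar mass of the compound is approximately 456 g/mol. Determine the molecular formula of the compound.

mol C = 1.069 g CO₂ ÷ 44.009 g/mol = 0.024290 mol
mol H = 2 × 0.2189 g H₂O ÷ 18.015 g/mol = 0.024302 mol
mass O = 0.4621 − (0.29175 + 0.024496) = 0.14585 g → mol O = 0.14585 ÷ 15.999 = 0.0091162 mol
Divide by the smallest (0.0091162 mol): C 2.665, H 2.666, O 1.000
Multiplying each by 3 gives whole numbers: C 7.99, H 8.00, O 3.00
Empirical formula: C8H8O3
Empirical-formula mass = 152.15 g/mol; 456 ÷ 152.15 ≈ 3, so the molecular formula is C24H24O9.

C24H24O9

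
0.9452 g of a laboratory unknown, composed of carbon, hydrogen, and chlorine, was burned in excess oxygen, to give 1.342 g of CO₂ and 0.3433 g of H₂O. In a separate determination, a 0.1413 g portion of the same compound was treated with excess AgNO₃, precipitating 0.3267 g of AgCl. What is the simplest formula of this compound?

mol C = 1.342 g CO₂ ÷ 44.009 g/mol = 0.030494 mol
mol H = 2 × 0.3433 g H₂O ÷ 18.015 g/mol = 0.038113 mol
From the AgCl data: mol Cl per gram of compound = (0.3267 ÷ 143.318) ÷ 0.1413 = 0.016133 mol/g, so in the 0.9452 g combustion sample mol Cl = 0.015249 mol
Divide by the smallest (0.015249 mol): C 2.000, H 2.499, Cl 1.000
Multiplying each by 2 gives whole numbers: C 4.00, H 5.00, Cl 2.00

C4H5Cl2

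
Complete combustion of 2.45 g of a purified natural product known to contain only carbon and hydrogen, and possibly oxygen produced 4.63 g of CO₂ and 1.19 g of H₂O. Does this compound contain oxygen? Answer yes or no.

mol C = 4.63 g CO₂ ÷ 44.009 g/mol = 0.1052 mol
mol H = 2 × 1.19 g H₂O ÷ 18.015 g/mol = 0.1321 mol
C and H account for only 1.397 g of the 2.45 g sample; the remaining 1.053 g must be oxygen.

yes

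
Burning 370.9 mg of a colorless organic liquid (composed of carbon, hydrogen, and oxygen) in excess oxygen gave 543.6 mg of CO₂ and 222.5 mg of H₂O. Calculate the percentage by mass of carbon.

mol C = 0.5436 g CO₂ ÷ 44.009 g/mol = 0.012352 mol
mol H = 2 × 0.2225 g H₂O ÷ 18.015 g/mol = 0.024702 mol
mass O = 0.3709 − (0.14836 + 0.024899) = 0.19764 g → mol O = 0.19764 ÷ 15.999 = 0.012353 mol
mass % C = 0.14836 g ÷ 0.3709 g × 100%

40.00%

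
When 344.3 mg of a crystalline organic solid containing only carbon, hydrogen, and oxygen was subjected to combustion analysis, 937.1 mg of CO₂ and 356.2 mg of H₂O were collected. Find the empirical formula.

mol C = 0.9371 g CO₂ ÷ 44.009 g/mol = 0.021293 mol
mol H = 2 × 0.3562 g H₂O ÷ 18.015 g/mol = 0.039545 mol
mass O = 0.3443 − (0.25575 + 0.039861) = 0.048684 g → mol O = 0.048684 ÷ 15.999 = 0.0030429 mol
Divide by the smallest (0.0030429 mol): C 6.998, H 12.996, O 1.000

C7H13O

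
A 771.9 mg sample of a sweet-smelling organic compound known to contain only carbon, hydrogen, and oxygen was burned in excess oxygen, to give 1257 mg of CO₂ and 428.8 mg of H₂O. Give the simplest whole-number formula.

C6H10O5

mol C = 1.257 g CO₂ ÷ 44.009 g/mol = 0.028562 mol
mol H = 2 × 0.4288 g H₂O ÷ 18.015 g/mol = 0.047605 mol
mass O = 0.7719 − (0.34306 + 0.047986) = 0.38085 g → mol O = 0.38085 ÷ 15.999 = 0.023805 mol
Divide by the smallest (0.023805 mol): C 1.200, H 2.000, O 1.000
Multiplying each by 5 gives whole numbers: C 6.00, H 10.00, O 5.00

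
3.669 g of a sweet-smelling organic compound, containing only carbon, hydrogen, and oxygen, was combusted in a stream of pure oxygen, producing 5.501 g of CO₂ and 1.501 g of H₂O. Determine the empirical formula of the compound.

C3H4O3

mol C = 5.501 g CO₂ ÷ 44.009 g/mol = 0.12500 mol
mol H = 2 × 1.501 g H₂O ÷ 18.015 g/mol = 0.16664 mol
mass O = 3.669 − (1.5013 + 0.16797) = 1.9997 g → mol O = 1.9997 ÷ 15.999 = 0.12499 mol
Divide by the smallest (0.12499 mol): C 1.000, H 1.333, O 1.000
Multiplying each by 3 gives whole numbers: C 3.00, H 4.00, O 3.00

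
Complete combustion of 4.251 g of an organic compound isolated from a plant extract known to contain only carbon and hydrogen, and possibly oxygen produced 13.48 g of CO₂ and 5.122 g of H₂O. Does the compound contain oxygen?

no

mol C = 13.48 g CO₂ ÷ 44.009 g/mol = 0.30630 mol
mol H = 2 × 5.122 g H₂O ÷ 18.015 g/mol = 0.56864 mol
C and H together account for 4.2522 g — essentially the entire 4.251 g sample — so the compound contains no oxygen.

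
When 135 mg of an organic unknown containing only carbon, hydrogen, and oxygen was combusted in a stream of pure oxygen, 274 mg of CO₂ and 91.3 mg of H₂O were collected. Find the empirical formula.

C8H13O4

mol C = 0.274 g CO₂ ÷ 44.009 g/mol = 0.006226 mol
mol H = 2 × 0.0913 g H₂O ÷ 18.015 g/mol = 0.01014 mol
mass O = 0.135 − (0.07478 + 0.01022) = 0.05000 g → mol O = 0.05000 ÷ 15.999 = 0.003125 mol
Divide by the smallest (0.003125 mol): C 1.992, H 3.243, O 1.000
Multiplying each by 4 gives whole numbers: C 7.97, H 12.97, O 4.00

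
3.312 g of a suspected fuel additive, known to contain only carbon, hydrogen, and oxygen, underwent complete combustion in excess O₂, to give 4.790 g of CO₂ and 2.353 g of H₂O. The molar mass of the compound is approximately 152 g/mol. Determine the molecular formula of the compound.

C5H12O5

mol C = 4.790 g CO₂ ÷ 44.009 g/mol = 0.10884 mol
mol H = 2 × 2.353 g H₂O ÷ 18.015 g/mol = 0.26123 mol
mass O = 3.312 − (1.3073 + 0.26332) = 1.7414 g → mol O = 1.7414 ÷ 15.999 = 0.10884 mol
Divide by the smallest (0.10884 mol): C 1.000, H 2.400, O 1.000
Multiplying each by 5 gives whole numbers: C 5.00, H 12.00, O 5.00
Empirical formula: C5H12O5
Empirical-formula mass = 152.15 g/mol; 152 ÷ 152.15 ≈ 1, so the molecular formula is C5H12O5.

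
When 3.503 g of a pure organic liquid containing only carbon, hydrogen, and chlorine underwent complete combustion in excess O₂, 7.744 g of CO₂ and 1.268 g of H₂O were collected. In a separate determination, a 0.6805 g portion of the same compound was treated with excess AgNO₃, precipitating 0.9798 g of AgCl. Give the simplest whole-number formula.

C5H4Cl

mol C = 7.744 g CO₂ ÷ 44.009 g/mol = 0.17596 mol
mol H = 2 × 1.268 g H₂O ÷ 18.015 g/mol = 0.14077 mol
From the AgCl data: mol Cl per gram of compound = (0.9798 ÷ 143.318) ÷ 0.6805 = 0.010046 mol/g, so in the 3.503 g combustion sample mol Cl = 0.035192 mol
Divide by the smallest (0.035192 mol): C 5.000, H 4.000, Cl 1.000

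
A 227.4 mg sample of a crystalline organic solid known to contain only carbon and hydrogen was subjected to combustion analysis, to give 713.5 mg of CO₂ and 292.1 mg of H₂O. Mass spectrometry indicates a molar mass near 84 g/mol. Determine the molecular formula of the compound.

mol C = 0.7135 g CO₂ ÷ 44.009 g/mol = 0.016213 mol
mol H = 2 × 0.2921 g H₂O ÷ 18.015 g/mol = 0.032429 mol
Divide by the smallest (0.016213 mol): C 1.000, H 2.000
Empirical formula: CH2
Empirical-formula mass = 14.03 g/mol; 84 ÷ 14.03 ≈ 6, so the molecular formula is C6H12.

C6H12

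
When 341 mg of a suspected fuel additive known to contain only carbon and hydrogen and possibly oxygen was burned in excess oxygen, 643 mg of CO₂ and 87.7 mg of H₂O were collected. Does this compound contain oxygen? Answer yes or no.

yes

mol C = 0.643 g CO₂ ÷ 44.009 g/mol = 0.01461 mol
mol H = 2 × 0.0877 g H₂O ÷ 18.015 g/mol = 0.009736 mol
C and H account for only 0.1853 g of the 0.341 g sample; the remaining 0.1557 g must be oxygen.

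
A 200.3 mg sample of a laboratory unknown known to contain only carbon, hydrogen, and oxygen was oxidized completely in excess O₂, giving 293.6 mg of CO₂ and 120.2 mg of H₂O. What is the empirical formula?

CH2O

mol C = 0.2936 g CO₂ ÷ 44.009 g/mol = 0.0066714 mol
mol H = 2 × 0.1202 g H₂O ÷ 18.015 g/mol = 0.013344 mol
mass O = 0.2003 − (0.080130 + 0.013451) = 0.10672 g → mol O = 0.10672 ÷ 15.999 = 0.0066704 mol
Divide by the smallest (0.0066704 mol): C 1.000, H 2.001, O 1.000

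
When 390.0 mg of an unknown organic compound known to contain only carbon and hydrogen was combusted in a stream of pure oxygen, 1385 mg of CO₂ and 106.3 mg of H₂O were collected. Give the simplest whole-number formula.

mol C = 1.385 g CO₂ ÷ 44.009 g/mol = 0.031471 mol
mol H = 2 × 0.1063 g H₂O ÷ 18.015 g/mol = 0.011801 mol
Divide by the smallest (0.011801 mol): C 2.667, H 1.000
Multiplying each by 3 gives whole numbers: C 8.00, H 3.00

C8H3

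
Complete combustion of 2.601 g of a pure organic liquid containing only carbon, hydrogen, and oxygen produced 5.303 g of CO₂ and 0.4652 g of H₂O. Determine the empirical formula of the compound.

C7H3O4

mol C = 5.303 g CO₂ ÷ 44.009 g/mol = 0.12050 mol
mol H = 2 × 0.4652 g H₂O ÷ 18.015 g/mol = 0.051646 mol
mass O = 2.601 − (1.4473 + 0.052059) = 1.1016 g → mol O = 1.1016 ÷ 15.999 = 0.068857 mol
Divide by the smallest (0.051646 mol): C 2.333, H 1.000, O 1.333
Multiplying each by 3 gives whole numbers: C 7.00, H 3.00, O 4.00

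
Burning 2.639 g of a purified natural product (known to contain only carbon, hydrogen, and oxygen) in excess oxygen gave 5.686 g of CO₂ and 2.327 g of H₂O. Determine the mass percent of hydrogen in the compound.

9.87%

mol C = 5.686 g CO₂ ÷ 44.009 g/mol = 0.12920 mol
mol H = 2 × 2.327 g H₂O ÷ 18.015 g/mol = 0.25834 mol
mass O = 2.639 − (1.5518 + 0.26041) = 0.82676 g → mol O = 0.82676 ÷ 15.999 = 0.051676 mol
mass % H = 0.26041 g ÷ 2.639 g × 100%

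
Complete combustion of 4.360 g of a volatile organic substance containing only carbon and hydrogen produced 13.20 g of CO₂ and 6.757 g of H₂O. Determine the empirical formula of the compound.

mol C = 13.20 g CO₂ ÷ 44.009 g/mol = 0.29994 mol
mol H = 2 × 6.757 g H₂O ÷ 18.015 g/mol = 0.75015 mol
Divide by the smallest (0.29994 mol): C 1.000, H 2.501
Multiplying each by 2 gives whole numbers: C 2.00, H 5.00

C2H5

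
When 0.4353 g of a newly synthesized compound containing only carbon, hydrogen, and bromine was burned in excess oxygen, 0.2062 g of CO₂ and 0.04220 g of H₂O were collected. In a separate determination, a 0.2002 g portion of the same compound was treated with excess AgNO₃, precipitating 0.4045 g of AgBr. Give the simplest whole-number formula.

mol C = 0.2062 g CO₂ ÷ 44.009 g/mol = 0.0046854 mol
mol H = 2 × 0.04220 g H₂O ÷ 18.015 g/mol = 0.0046850 mol
From the AgBr data: mol Br per gram of compound = (0.4045 ÷ 187.772) ÷ 0.2002 = 0.010760 mol/g, so in the 0.4353 g combustion sample mol Br = 0.0046840 mol
Divide by the smallest (0.0046840 mol): C 1.000, H 1.000, Br 1.000

CHBr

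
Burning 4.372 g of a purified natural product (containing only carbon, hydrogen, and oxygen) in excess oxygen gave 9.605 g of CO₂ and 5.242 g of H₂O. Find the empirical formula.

mol C = 9.605 g CO₂ ÷ 44.009 g/mol = 0.21825 mol
mol H = 2 × 5.242 g H₂O ÷ 18.015 g/mol = 0.58196 mol
mass O = 4.372 − (2.6214 + 0.58662) = 1.1640 g → mol O = 1.1640 ÷ 15.999 = 0.072753 mol
Divide by the smallest (0.072753 mol): C 3.000, H 7.999, O 1.000

C3H8O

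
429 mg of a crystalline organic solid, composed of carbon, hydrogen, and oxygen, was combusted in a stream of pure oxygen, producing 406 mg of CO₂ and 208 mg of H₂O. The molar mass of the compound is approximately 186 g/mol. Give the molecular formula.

mol C = 0.406 g CO₂ ÷ 44.009 g/mol = 0.009225 mol
mol H = 2 × 0.208 g H₂O ÷ 18.015 g/mol = 0.02309 mol
mass O = 0.429 − (0.1108 + 0.02328) = 0.2949 g → mol O = 0.2949 ÷ 15.999 = 0.01843 mol
Divide by the smallest (0.009225 mol): C 1.000, H 2.503, O 1.998
Multiplying each by 2 gives whole numbers: C 2.00, H 5.01, O 4.00
Empirical formula: C2H5O4
Empirical-formula mass = 93.06 g/mol; 186 ÷ 93.06 ≈ 2, so the molecular formula is C4H10O8.

C4H10O8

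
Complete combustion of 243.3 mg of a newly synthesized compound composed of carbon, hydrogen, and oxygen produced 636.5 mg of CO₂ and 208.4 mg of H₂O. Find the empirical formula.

C5H8O

mol C = 0.6365 g CO₂ ÷ 44.009 g/mol = 0.014463 mol
mol H = 2 × 0.2084 g H₂O ÷ 18.015 g/mol = 0.023136 mol
mass O = 0.2433 − (0.17371 + 0.023321) = 0.046264 g → mol O = 0.046264 ÷ 15.999 = 0.0028917 mol
Divide by the smallest (0.0028917 mol): C 5.002, H 8.001, O 1.000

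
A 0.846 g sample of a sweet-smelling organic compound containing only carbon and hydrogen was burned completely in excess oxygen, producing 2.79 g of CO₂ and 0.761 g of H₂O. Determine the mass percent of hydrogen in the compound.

10.1%

mol C = 2.79 g CO₂ ÷ 44.009 g/mol = 0.06340 mol
mol H = 2 × 0.761 g H₂O ÷ 18.015 g/mol = 0.08449 mol
mass % H = 0.08516 g ÷ 0.846 g × 100%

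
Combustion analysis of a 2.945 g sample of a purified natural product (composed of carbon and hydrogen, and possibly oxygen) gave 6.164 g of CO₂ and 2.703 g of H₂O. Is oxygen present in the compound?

yes

mol C = 6.164 g CO₂ ÷ 44.009 g/mol = 0.14006 mol
mol H = 2 × 2.703 g H₂O ÷ 18.015 g/mol = 0.30008 mol
C and H account for only 1.9848 g of the 2.945 g sample; the remaining 0.96023 g must be oxygen.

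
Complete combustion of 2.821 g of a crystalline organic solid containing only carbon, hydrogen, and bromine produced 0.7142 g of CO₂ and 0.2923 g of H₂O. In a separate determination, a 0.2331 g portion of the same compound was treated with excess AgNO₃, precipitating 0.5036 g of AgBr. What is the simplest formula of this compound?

mol C = 0.7142 g CO₂ ÷ 44.009 g/mol = 0.016228 mol
mol H = 2 × 0.2923 g H₂O ÷ 18.015 g/mol = 0.032451 mol
From the AgBr data: mol Br per gram of compound = (0.5036 ÷ 187.772) ÷ 0.2331 = 0.011506 mol/g, so in the 2.821 g combustion sample mol Br = 0.032458 mol
Divide by the smallest (0.016228 mol): C 1.000, H 2.000, Br 2.000

CH2Br2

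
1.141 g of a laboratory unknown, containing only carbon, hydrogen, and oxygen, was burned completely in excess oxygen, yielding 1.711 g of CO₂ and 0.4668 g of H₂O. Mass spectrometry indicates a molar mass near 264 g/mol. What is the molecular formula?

mol C = 1.711 g CO₂ ÷ 44.009 g/mol = 0.038878 mol
mol H = 2 × 0.4668 g H₂O ÷ 18.015 g/mol = 0.051823 mol
mass O = 1.141 − (0.46697 + 0.052238) = 0.62179 g → mol O = 0.62179 ÷ 15.999 = 0.038865 mol
Divide by the smallest (0.038865 mol): C 1.000, H 1.333, O 1.000
Multiplying each by 3 gives whole numbers: C 3.00, H 4.00, O 3.00
Empirical formula: C3H4O3
Empirical-formula mass = 88.06 g/mol; 264 ÷ 88.06 ≈ 3, so the molecular formula is C9H12O9.

C9H12O9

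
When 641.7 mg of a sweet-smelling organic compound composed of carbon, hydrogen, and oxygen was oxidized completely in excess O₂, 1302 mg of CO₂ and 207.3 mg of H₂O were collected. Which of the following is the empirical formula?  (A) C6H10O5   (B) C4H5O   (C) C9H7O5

mol C = 1.302 g CO₂ ÷ 44.009 g/mol = 0.029585 mol
mol H = 2 × 0.2073 g H₂O ÷ 18.015 g/mol = 0.023014 mol
mass O = 0.6417 − (0.35534 + 0.023198) = 0.26316 g → mol O = 0.26316 ÷ 15.999 = 0.016448 mol
Divide by the smallest (0.016448 mol): C 1.799, H 1.399, O 1.000
Multiplying each by 5 gives whole numbers: C 8.99, H 7.00, O 5.00

(C) C9H7O5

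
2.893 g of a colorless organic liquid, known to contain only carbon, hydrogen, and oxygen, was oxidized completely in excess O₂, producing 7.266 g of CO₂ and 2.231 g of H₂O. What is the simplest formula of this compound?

mol C = 7.266 g CO₂ ÷ 44.009 g/mol = 0.16510 mol
mol H = 2 × 2.231 g H₂O ÷ 18.015 g/mol = 0.24768 mol
mass O = 2.893 − (1.9830 + 0.24966) = 0.66029 g → mol O = 0.66029 ÷ 15.999 = 0.041271 mol
Divide by the smallest (0.041271 mol): C 4.000, H 6.001, O 1.000

C4H6O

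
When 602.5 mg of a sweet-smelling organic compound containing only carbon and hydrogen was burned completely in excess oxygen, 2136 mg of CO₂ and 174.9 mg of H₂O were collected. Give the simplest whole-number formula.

mol C = 2.136 g CO₂ ÷ 44.009 g/mol = 0.048536 mol
mol H = 2 × 0.1749 g H₂O ÷ 18.015 g/mol = 0.019417 mol
Divide by the smallest (0.019417 mol): C 2.500, H 1.000
Multiplying each by 2 gives whole numbers: C 5.00, H 2.00

C5H2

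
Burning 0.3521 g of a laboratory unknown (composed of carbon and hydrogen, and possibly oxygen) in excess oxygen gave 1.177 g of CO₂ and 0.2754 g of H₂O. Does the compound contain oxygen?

no

mol C = 1.177 g CO₂ ÷ 44.009 g/mol = 0.026745 mol
mol H = 2 × 0.2754 g H₂O ÷ 18.015 g/mol = 0.030575 mol
C and H together account for 0.35205 g — essentially the entire 0.3521 g sample — so the compound contains no oxygen.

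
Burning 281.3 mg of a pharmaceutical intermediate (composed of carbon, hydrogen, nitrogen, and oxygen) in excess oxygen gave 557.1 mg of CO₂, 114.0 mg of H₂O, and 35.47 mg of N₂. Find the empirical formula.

C5H5NO2

mol C = 0.5571 g CO₂ ÷ 44.009 g/mol = 0.012659 mol
mol H = 2 × 0.1140 g H₂O ÷ 18.015 g/mol = 0.012656 mol
mol N = 2 × 0.03547 g N₂ ÷ 28.014 g/mol = 0.0025323 mol
mass O = 0.2813 − (0.15204 + 0.012757 + 0.035470) = 0.081028 g → mol O = 0.081028 ÷ 15.999 = 0.0050646 mol
Divide by the smallest (0.0025323 mol): C 4.999, H 4.998, N 1.000, O 2.000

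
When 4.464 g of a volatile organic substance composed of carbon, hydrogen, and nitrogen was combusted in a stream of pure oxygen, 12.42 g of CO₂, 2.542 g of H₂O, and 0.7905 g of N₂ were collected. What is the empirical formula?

C5H5N

mol C = 12.42 g CO₂ ÷ 44.009 g/mol = 0.28222 mol
mol H = 2 × 2.542 g H₂O ÷ 18.015 g/mol = 0.28221 mol
mol N = 2 × 0.7905 g N₂ ÷ 28.014 g/mol = 0.056436 mol
Divide by the smallest (0.056436 mol): C 5.001, H 5.001, N 1.000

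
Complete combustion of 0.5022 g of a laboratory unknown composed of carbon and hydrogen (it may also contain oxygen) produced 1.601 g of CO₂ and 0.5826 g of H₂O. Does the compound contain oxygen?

no

mol C = 1.601 g CO₂ ÷ 44.009 g/mol = 0.036379 mol
mol H = 2 × 0.5826 g H₂O ÷ 18.015 g/mol = 0.064679 mol
C and H together account for 0.50214 g — essentially the entire 0.5022 g sample — so the compound contains no oxygen.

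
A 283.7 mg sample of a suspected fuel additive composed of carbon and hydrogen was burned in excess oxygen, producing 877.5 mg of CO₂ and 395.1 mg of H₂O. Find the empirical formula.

mol C = 0.8775 g CO₂ ÷ 44.009 g/mol = 0.019939 mol
mol H = 2 × 0.3951 g H₂O ÷ 18.015 g/mol = 0.043863 mol
Divide by the smallest (0.019939 mol): C 1.000, H 2.200
Multiplying each by 5 gives whole numbers: C 5.00, H 11.00

C5H11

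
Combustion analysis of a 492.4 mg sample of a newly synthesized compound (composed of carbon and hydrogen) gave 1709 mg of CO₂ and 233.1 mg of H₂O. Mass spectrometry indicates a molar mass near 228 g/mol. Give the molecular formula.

mol C = 1.709 g CO₂ ÷ 44.009 g/mol = 0.038833 mol
mol H = 2 × 0.2331 g H₂O ÷ 18.015 g/mol = 0.025878 mol
Divide by the smallest (0.025878 mol): C 1.501, H 1.000
Multiplying each by 2 gives whole numbers: C 3.00, H 2.00
Empirical formula: C3H2
Empirical-formula mass = 38.05 g/mol; 228 ÷ 38.05 ≈ 6, so the molecular formula is C18H12.

C18H12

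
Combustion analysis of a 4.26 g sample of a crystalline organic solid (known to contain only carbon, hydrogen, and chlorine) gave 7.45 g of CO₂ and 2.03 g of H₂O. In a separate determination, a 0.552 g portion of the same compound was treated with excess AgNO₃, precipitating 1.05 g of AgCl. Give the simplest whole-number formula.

C3H4Cl

mol C = 7.45 g CO₂ ÷ 44.009 g/mol = 0.1693 mol
mol H = 2 × 2.03 g H₂O ÷ 18.015 g/mol = 0.2254 mol
From the AgCl data: mol Cl per gram of compound = (1.05 ÷ 143.318) ÷ 0.552 = 0.01327 mol/g, so in the 4.26 g combustion sample mol Cl = 0.05654 mol
Divide by the smallest (0.05654 mol): C 2.994, H 3.986, Cl 1.000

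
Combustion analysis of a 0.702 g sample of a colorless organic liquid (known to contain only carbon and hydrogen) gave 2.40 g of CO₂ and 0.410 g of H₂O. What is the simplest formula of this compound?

C6H5

mol C = 2.40 g CO₂ ÷ 44.009 g/mol = 0.05453 mol
mol H = 2 × 0.410 g H₂O ÷ 18.015 g/mol = 0.04552 mol
Divide by the smallest (0.04552 mol): C 1.198, H 1.000
Multiplying each by 5 gives whole numbers: C 5.99, H 5.00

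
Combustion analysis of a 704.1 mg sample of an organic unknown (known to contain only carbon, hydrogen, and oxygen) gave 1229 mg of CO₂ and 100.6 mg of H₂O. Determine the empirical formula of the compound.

mol C = 1.229 g CO₂ ÷ 44.009 g/mol = 0.027926 mol
mol H = 2 × 0.1006 g H₂O ÷ 18.015 g/mol = 0.011168 mol
mass O = 0.7041 − (0.33542 + 0.011258) = 0.35742 g → mol O = 0.35742 ÷ 15.999 = 0.022340 mol
Divide by the smallest (0.011168 mol): C 2.500, H 1.000, O 2.000
Multiplying each by 2 gives whole numbers: C 5.00, H 2.00, O 4.00

C5H2O4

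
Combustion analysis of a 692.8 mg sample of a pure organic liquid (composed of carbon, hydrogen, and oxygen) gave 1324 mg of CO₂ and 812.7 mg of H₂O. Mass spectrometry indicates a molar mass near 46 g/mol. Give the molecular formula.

mol C = 1.324 g CO₂ ÷ 44.009 g/mol = 0.030085 mol
mol H = 2 × 0.8127 g H₂O ÷ 18.015 g/mol = 0.090225 mol
mass O = 0.6928 − (0.36135 + 0.090947) = 0.24051 g → mol O = 0.24051 ÷ 15.999 = 0.015033 mol
Divide by the smallest (0.015033 mol): C 2.001, H 6.002, O 1.000
Empirical formula: C2H6O
Empirical-formula mass = 46.07 g/mol; 46 ÷ 46.07 ≈ 1, so the molecular formula is C2H6O.

C2H6O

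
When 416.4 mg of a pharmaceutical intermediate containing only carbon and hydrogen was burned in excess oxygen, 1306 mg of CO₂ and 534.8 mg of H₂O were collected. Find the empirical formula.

CH2

mol C = 1.306 g CO₂ ÷ 44.009 g/mol = 0.029676 mol
mol H = 2 × 0.5348 g H₂O ÷ 18.015 g/mol = 0.059373 mol
Divide by the smallest (0.029676 mol): C 1.000, H 2.001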